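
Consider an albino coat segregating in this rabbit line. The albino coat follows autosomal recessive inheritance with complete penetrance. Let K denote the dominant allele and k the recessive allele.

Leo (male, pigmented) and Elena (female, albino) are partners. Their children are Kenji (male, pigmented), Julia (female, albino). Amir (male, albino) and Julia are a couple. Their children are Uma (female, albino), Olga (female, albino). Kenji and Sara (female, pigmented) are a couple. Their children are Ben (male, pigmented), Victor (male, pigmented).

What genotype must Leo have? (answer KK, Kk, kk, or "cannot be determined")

Kk

From phenotype alone, Leo is KK or Kk.
Leo is pigmented so carries K and passed k to Julia (kk), so Leo is Kk.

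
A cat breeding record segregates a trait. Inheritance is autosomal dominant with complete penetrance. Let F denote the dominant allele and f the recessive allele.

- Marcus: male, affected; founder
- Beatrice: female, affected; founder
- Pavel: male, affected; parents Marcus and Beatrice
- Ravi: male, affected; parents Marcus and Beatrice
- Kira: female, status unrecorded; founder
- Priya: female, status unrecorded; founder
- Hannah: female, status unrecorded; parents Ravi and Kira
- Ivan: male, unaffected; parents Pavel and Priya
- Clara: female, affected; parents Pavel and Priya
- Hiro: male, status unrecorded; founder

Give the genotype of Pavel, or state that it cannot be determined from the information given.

Ff

From phenotype alone, Pavel is FF or Ff.
Pavel is affected so carries F and passed f to Ivan (ff), so Pavel is Ff.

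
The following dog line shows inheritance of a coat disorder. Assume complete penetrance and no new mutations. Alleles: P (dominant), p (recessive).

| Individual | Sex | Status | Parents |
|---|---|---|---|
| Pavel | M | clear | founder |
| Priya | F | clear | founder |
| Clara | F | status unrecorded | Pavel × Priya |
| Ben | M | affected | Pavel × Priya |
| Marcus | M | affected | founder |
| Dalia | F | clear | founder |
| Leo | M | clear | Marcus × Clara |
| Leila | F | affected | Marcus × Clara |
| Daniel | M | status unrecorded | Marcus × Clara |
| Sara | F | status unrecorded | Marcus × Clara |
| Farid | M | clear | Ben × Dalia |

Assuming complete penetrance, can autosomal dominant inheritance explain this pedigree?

No

Under autosomal dominant, Ben (affected, male) cannot arise from Pavel (clear) × Priya (clear).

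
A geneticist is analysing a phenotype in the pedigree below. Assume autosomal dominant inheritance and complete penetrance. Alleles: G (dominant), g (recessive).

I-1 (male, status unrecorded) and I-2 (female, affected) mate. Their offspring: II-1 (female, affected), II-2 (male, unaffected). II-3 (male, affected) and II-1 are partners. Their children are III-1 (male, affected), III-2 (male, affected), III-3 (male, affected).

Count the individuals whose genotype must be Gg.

Obligate heterozygotes: I-2 is affected so carries G and passed g to II-2 (gg), so I-2 is Gg.
Every other individual is either homozygous by phenotype or has at least one consistent homozygous assignment, so the count is 1.

1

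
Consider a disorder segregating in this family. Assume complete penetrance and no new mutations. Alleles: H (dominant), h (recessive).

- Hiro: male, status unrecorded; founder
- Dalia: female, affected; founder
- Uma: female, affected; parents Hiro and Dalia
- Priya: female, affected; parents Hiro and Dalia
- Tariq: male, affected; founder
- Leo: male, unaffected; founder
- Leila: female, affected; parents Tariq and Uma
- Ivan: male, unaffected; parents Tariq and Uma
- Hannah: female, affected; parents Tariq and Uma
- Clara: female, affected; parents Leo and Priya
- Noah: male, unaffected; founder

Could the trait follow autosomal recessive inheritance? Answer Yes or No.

Under autosomal recessive, Ivan (unaffected, male) cannot arise from Tariq (affected) × Uma (affected).

No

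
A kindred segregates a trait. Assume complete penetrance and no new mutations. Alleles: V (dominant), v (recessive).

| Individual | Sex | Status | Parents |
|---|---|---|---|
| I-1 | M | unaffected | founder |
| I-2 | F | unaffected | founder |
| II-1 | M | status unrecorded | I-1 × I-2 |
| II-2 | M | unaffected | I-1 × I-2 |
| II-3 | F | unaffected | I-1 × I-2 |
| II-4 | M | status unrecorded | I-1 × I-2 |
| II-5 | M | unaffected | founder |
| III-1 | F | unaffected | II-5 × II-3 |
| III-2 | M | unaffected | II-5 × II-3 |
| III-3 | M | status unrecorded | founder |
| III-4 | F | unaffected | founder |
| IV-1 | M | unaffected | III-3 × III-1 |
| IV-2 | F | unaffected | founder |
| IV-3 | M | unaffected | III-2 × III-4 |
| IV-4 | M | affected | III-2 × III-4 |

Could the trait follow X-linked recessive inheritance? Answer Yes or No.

A consistent assignment under X-linked recessive exists: I-1 X^V Y, I-2 X^V X^V, II-1 X^V Y, II-2 X^V Y, II-3 X^V X^V, II-4 X^V Y, II-5 X^V Y, III-1 X^V X^V, III-2 X^V Y, III-3 X^V Y, III-4 X^V X^v, IV-1 X^V Y, IV-2 X^V X^V, IV-3 X^V Y, IV-4 X^v Y.
In this assignment every recorded phenotype matches its genotype and every non-founder's genotype is obtainable from its parents' genotypes, so the pedigree is consistent.

Yes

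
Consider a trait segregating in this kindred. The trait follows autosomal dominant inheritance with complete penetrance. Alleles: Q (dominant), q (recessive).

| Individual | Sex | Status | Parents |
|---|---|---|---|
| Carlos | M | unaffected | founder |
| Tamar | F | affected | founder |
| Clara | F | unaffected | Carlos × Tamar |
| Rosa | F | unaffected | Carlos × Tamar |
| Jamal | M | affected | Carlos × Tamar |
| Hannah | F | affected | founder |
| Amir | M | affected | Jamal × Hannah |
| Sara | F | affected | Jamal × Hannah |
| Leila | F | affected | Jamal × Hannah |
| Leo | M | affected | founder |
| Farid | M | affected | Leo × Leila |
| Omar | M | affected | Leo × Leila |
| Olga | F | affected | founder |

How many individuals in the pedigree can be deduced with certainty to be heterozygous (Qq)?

Obligate heterozygotes: Tamar is affected so carries Q and passed q to Clara (qq), so Tamar is Qq; Jamal is affected so carries Q and received q from Carlos (qq), so Jamal is Qq.
Every other individual is either homozygous by phenotype or has at least one consistent homozygous assignment, so the count is 2.

2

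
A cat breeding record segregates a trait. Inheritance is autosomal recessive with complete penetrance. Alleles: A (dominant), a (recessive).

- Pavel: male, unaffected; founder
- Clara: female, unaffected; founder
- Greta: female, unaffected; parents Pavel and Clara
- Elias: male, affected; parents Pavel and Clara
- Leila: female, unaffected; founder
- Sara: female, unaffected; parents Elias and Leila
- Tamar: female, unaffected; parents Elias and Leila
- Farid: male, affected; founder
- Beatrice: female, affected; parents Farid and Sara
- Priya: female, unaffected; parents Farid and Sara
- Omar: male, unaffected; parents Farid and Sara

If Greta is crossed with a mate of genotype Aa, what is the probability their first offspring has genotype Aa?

Pavel is unaffected so carries A and passed a to Elias (aa), so Pavel is Aa.
Clara is unaffected so carries A and passed a to Elias (aa), so Clara is Aa.
Greta is an unaffected offspring of Pavel (Aa) × Clara (Aa), whose cross gives 1/4 AA : 1/2 Aa : 1/4 aa; conditioning on being unaffected, Greta is AA with probability 1/3, Aa with probability 2/3.
Summing over parental genotype combinations, P(offspring has genotype Aa) = 1/3·1/2 + 2/3·1/2 = 1/2.

1/2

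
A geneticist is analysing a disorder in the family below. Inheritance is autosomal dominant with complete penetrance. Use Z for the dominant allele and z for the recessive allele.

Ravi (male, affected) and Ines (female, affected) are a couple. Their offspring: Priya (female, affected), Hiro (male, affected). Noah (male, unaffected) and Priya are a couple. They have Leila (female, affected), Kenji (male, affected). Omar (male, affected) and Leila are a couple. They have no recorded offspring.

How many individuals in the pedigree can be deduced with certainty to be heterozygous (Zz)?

2

Obligate heterozygotes: Leila is affected so carries Z and received z from Noah (zz), so Leila is Zz; Kenji is affected so carries Z and received z from Noah (zz), so Kenji is Zz.
Every other individual is either homozygous by phenotype or has at least one consistent homozygous assignment, so the count is 2.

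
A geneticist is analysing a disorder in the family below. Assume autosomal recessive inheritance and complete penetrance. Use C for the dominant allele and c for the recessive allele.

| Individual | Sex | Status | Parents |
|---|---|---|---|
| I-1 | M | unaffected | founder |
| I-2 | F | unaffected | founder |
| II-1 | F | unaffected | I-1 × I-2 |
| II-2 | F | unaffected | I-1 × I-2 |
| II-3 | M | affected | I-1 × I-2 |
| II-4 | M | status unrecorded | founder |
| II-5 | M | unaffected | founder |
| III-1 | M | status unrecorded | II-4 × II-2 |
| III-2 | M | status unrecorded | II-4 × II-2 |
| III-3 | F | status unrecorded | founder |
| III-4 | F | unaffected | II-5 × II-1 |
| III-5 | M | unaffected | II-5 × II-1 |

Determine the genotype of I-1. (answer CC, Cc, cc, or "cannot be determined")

From phenotype alone, I-1 is CC or Cc.
I-1 is unaffected so carries C and passed c to II-3 (cc), so I-1 is Cc.

Cc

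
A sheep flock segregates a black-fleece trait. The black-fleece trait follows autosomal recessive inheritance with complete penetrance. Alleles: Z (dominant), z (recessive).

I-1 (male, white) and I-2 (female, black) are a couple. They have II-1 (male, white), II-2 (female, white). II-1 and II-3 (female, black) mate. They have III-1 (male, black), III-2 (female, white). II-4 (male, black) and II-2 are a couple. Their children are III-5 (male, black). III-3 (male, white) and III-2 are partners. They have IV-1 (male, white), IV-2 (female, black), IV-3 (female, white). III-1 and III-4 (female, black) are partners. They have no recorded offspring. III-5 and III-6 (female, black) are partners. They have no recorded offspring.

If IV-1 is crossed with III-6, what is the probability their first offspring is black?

1/3

III-3 is white so carries Z and passed z to IV-2 (zz), so III-3 is Zz.
III-2 is white so carries Z and received z from II-3 (zz), so III-2 is Zz.
IV-1 is a white offspring of III-3 (Zz) × III-2 (Zz), whose cross gives 1/4 ZZ : 1/2 Zz : 1/4 zz; conditioning on being white, IV-1 is ZZ with probability 1/3, Zz with probability 2/3.
III-6 is black, so III-6 is zz.
Summing over parental genotype combinations, P(offspring is black) = 2/3·1/2 = 1/3.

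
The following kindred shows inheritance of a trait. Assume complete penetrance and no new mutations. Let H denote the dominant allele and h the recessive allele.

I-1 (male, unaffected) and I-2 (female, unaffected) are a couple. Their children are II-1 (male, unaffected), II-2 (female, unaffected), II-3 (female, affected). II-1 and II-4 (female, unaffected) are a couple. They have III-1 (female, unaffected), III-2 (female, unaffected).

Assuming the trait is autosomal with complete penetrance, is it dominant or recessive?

recessive

I-1 and I-2 are both unaffected yet have an affected child II-3. Under dominance, an affected child requires at least one affected parent, so the trait cannot be dominant.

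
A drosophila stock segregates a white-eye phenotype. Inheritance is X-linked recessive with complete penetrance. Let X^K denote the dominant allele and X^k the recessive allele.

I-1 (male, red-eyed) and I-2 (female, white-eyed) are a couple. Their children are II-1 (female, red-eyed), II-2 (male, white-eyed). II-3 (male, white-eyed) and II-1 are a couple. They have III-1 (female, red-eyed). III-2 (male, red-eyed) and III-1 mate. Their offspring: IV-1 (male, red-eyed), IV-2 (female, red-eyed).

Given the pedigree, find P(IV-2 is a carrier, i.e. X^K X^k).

1/2

III-2 is red-eyed, so III-2 is X^K Y.
III-1 is red-eyed so carries K and received k from II-3 (X^k Y), so III-1 is X^K X^k.
Their cross gives offspring ratios 1/2 X^K X^K : 1/2 X^K X^k. Conditioning on IV-2 being red-eyed, P(X^K X^k) = 1/2 / 1 = 1/2.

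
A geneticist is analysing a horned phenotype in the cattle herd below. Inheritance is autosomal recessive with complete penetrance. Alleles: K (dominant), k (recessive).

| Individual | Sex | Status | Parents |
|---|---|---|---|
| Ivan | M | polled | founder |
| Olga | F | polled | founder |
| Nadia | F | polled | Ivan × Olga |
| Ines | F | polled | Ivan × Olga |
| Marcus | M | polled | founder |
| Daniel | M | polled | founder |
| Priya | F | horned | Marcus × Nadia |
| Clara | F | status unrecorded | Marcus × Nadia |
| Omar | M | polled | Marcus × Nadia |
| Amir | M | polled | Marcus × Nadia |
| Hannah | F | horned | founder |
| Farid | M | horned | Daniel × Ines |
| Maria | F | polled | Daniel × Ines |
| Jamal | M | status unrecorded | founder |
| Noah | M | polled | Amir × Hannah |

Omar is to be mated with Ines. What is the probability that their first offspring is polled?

5/6

Marcus is polled so carries K and passed k to Priya (kk), so Marcus is Kk.
Nadia is polled so carries K and passed k to Priya (kk), so Nadia is Kk.
Omar is a polled offspring of Marcus (Kk) × Nadia (Kk), whose cross gives 1/4 KK : 1/2 Kk : 1/4 kk; conditioning on being polled, Omar is KK with probability 1/3, Kk with probability 2/3.
Ines is polled so carries K and passed k to Farid (kk), so Ines is Kk.
Summing over parental genotype combinations, P(offspring is polled) = 1/3·1 + 2/3·3/4 = 5/6.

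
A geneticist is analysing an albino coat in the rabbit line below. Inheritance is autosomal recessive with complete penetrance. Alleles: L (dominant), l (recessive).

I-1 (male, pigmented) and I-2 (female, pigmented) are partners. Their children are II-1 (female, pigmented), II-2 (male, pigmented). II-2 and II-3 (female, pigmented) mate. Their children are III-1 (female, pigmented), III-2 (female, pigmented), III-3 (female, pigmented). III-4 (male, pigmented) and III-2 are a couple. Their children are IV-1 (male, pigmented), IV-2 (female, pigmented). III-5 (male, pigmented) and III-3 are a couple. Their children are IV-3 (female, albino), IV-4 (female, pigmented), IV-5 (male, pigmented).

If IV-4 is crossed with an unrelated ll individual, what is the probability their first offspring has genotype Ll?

III-5 is pigmented so carries L and passed l to IV-3 (ll), so III-5 is Ll.
III-3 is pigmented so carries L and passed l to IV-3 (ll), so III-3 is Ll.
IV-4 is a pigmented offspring of III-5 (Ll) × III-3 (Ll), whose cross gives 1/4 LL : 1/2 Ll : 1/4 ll; conditioning on being pigmented, IV-4 is LL with probability 1/3, Ll with probability 2/3.
Summing over parental genotype combinations, P(offspring has genotype Ll) = 1/3·1 + 2/3·1/2 = 2/3.

2/3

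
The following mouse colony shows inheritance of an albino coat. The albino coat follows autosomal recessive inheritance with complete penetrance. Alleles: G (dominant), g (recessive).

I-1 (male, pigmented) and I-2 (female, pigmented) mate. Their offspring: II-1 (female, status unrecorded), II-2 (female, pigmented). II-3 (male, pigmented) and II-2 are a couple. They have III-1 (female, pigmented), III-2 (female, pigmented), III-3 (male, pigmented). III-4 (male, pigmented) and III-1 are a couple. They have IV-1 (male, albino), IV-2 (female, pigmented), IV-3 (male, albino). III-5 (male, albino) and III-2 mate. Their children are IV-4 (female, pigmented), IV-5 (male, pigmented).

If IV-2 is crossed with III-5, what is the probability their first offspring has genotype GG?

III-4 is pigmented so carries G and passed g to IV-1 (gg), so III-4 is Gg.
III-1 is pigmented so carries G and passed g to IV-1 (gg), so III-1 is Gg.
IV-2 is a pigmented offspring of III-4 (Gg) × III-1 (Gg), whose cross gives 1/4 GG : 1/2 Gg : 1/4 gg; conditioning on being pigmented, IV-2 is GG with probability 1/3, Gg with probability 2/3.
III-5 is albino, so III-5 is gg.
Summing over parental genotype combinations, P(offspring has genotype GG) = 0 = 0.

0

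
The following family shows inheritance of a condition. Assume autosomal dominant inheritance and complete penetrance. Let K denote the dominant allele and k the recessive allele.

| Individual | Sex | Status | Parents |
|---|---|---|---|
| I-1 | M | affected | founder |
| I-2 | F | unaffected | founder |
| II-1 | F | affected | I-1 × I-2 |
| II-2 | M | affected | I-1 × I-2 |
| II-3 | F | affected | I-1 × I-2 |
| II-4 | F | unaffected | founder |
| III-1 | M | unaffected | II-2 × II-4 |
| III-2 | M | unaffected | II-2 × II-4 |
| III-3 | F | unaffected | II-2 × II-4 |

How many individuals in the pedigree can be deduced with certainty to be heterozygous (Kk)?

3

Obligate heterozygotes: II-1 is affected so carries K and received k from I-2 (kk), so II-1 is Kk; II-2 is affected so carries K and received k from I-2 (kk), so II-2 is Kk; II-3 is affected so carries K and received k from I-2 (kk), so II-3 is Kk.
Every other individual is either homozygous by phenotype or has at least one consistent homozygous assignment, so the count is 3.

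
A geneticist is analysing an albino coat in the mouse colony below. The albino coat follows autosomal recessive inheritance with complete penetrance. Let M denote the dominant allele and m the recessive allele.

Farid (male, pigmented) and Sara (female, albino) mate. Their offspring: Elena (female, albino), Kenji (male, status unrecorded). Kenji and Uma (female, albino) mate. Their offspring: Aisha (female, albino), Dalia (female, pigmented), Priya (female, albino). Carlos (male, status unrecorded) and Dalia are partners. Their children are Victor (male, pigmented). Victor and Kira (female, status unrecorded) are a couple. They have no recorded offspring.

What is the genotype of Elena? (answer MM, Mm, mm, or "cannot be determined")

Elena is albino, so Elena is mm.

mm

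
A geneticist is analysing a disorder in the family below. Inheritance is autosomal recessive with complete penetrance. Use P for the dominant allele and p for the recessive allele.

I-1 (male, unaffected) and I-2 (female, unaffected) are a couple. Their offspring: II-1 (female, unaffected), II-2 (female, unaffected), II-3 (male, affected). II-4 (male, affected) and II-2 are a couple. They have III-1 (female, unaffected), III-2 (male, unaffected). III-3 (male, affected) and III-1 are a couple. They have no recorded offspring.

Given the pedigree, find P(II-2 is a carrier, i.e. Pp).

1/3

I-1 is unaffected so carries P and passed p to II-3 (pp), so I-1 is Pp.
I-2 is unaffected so carries P and passed p to II-3 (pp), so I-2 is Pp.
Their cross gives offspring ratios 1/4 PP : 1/2 Pp : 1/4 pp. Conditioning on II-2 being unaffected, P(Pp) = 1/2 / 3/4 = 2/3 before taking II-2's own offspring into account.
II-4 is affected, so II-4 is pp.
Now use II-2's offspring. Probability of each recorded status — unaffected daughter III-1: 1/2 if II-2 is Pp, 1 if PP; unaffected son III-2: 1/2 if II-2 is Pp, 1 if PP.
Bayes: P(Pp) = 2/3·1/4 / (2/3·1/4 + 1/3·1) = 1/3.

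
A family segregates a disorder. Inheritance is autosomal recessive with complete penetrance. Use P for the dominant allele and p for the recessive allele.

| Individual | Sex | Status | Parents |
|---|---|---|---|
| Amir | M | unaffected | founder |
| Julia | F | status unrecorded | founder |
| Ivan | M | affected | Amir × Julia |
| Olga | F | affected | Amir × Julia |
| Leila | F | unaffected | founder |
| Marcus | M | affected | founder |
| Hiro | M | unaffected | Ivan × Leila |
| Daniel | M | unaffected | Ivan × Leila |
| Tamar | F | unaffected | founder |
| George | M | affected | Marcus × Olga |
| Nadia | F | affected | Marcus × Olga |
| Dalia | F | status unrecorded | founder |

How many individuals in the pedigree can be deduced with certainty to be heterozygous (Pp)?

3

Obligate heterozygotes: Amir is unaffected so carries P and passed p to Ivan (pp), so Amir is Pp; Hiro is unaffected so carries P and received p from Ivan (pp), so Hiro is Pp; Daniel is unaffected so carries P and received p from Ivan (pp), so Daniel is Pp.
Every other individual is either homozygous by phenotype or has at least one consistent homozygous assignment, so the count is 3.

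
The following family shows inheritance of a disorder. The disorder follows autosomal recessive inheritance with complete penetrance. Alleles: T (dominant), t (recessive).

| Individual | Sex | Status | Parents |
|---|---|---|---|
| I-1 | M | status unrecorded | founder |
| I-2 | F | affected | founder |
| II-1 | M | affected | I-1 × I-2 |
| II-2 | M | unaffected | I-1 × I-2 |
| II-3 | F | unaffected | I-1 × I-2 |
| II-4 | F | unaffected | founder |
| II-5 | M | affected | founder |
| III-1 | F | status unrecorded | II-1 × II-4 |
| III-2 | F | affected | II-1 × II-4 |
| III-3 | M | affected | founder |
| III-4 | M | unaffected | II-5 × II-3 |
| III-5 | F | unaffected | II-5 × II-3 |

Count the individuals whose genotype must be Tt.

6

Obligate heterozygotes: I-1 passed T to II-2 (Tt, whose t came from I-2) and passed t to II-1 (tt), so I-1 is Tt; II-2 is unaffected so carries T and received t from I-2 (tt), so II-2 is Tt; II-3 is unaffected so carries T and received t from I-2 (tt), so II-3 is Tt; II-4 is unaffected so carries T and passed t to III-2 (tt), so II-4 is Tt; III-4 is unaffected so carries T and received t from II-5 (tt), so III-4 is Tt; III-5 is unaffected so carries T and received t from II-5 (tt), so III-5 is Tt.
Every other individual is either homozygous by phenotype or has at least one consistent homozygous assignment, so the count is 6.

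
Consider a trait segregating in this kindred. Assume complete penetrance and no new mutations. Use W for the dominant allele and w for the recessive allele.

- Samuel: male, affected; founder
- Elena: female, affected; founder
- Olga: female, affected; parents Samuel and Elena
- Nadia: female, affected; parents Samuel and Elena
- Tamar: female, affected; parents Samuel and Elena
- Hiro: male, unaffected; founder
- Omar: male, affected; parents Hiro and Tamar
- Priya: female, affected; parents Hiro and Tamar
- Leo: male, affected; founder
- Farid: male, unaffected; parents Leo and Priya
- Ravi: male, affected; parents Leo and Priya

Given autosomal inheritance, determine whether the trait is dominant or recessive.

Leo and Priya are both affected yet have an unaffected child Farid. Under a recessive model two affected parents are homozygous and every child would be affected, so the trait cannot be recessive.

dominant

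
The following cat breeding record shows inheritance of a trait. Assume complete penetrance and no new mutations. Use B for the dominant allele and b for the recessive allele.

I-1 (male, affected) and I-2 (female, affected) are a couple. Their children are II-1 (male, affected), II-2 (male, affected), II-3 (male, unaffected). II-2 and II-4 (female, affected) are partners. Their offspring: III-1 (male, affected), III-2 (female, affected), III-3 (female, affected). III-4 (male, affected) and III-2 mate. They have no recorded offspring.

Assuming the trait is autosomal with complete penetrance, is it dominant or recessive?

I-1 and I-2 are both affected yet have an unaffected child II-3. Under a recessive model two affected parents are homozygous and every child would be affected, so the trait cannot be recessive.

dominant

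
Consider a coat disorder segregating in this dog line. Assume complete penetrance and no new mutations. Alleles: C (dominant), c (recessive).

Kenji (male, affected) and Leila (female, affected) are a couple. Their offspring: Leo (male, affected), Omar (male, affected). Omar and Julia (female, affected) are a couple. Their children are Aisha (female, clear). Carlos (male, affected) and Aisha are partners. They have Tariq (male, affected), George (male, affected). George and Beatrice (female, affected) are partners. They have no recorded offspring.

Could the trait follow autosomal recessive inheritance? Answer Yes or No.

Under autosomal recessive, Aisha (clear, female) cannot arise from Omar (affected) × Julia (affected).

No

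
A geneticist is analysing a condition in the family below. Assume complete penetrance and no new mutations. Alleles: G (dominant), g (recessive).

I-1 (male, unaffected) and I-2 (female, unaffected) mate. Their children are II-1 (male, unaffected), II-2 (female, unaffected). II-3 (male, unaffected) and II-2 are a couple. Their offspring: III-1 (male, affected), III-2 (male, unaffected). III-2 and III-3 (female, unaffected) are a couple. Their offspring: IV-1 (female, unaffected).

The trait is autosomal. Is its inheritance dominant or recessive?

recessive

II-3 and II-2 are both unaffected yet have an affected child III-1. Under dominance, an affected child requires at least one affected parent, so the trait cannot be dominant.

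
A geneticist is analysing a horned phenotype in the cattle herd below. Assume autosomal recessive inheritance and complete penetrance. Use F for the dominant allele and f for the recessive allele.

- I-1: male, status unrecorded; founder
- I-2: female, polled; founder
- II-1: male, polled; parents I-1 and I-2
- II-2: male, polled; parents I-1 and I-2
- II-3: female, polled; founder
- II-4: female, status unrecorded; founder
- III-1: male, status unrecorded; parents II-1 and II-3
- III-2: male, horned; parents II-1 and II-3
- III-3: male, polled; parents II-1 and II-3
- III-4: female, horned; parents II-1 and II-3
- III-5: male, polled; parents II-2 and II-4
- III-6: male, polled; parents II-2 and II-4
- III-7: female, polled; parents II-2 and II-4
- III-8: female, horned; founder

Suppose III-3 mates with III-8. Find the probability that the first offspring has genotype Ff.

2/3

II-1 is polled so carries F and passed f to III-2 (ff), so II-1 is Ff.
II-3 is polled so carries F and passed f to III-2 (ff), so II-3 is Ff.
III-3 is a polled offspring of II-1 (Ff) × II-3 (Ff), whose cross gives 1/4 FF : 1/2 Ff : 1/4 ff; conditioning on being polled, III-3 is FF with probability 1/3, Ff with probability 2/3.
III-8 is horned, so III-8 is ff.
Summing over parental genotype combinations, P(offspring has genotype Ff) = 1/3·1 + 2/3·1/2 = 2/3.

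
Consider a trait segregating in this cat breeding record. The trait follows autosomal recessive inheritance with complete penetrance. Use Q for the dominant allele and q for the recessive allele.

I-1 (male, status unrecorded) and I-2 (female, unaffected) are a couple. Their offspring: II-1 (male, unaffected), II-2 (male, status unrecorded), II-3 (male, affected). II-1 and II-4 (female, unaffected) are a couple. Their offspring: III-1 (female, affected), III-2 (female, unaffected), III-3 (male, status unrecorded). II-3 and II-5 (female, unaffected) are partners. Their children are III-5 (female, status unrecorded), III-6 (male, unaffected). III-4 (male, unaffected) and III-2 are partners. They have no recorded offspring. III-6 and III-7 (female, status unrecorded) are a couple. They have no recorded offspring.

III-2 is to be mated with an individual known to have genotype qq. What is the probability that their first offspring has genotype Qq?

2/3

II-1 is unaffected so carries Q and passed q to III-1 (qq), so II-1 is Qq.
II-4 is unaffected so carries Q and passed q to III-1 (qq), so II-4 is Qq.
III-2 is an unaffected offspring of II-1 (Qq) × II-4 (Qq), whose cross gives 1/4 QQ : 1/2 Qq : 1/4 qq; conditioning on being unaffected, III-2 is QQ with probability 1/3, Qq with probability 2/3.
Summing over parental genotype combinations, P(offspring has genotype Qq) = 1/3·1 + 2/3·1/2 = 2/3.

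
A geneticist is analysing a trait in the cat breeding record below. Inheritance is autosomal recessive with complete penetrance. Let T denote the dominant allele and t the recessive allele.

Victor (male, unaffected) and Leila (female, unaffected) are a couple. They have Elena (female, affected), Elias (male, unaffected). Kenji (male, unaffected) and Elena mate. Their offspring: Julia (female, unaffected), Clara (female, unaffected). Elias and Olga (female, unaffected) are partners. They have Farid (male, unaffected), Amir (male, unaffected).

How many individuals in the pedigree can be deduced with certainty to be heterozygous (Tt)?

Obligate heterozygotes: Victor is unaffected so carries T and passed t to Elena (tt), so Victor is Tt; Leila is unaffected so carries T and passed t to Elena (tt), so Leila is Tt; Julia is unaffected so carries T and received t from Elena (tt), so Julia is Tt; Clara is unaffected so carries T and received t from Elena (tt), so Clara is Tt.
Every other individual is either homozygous by phenotype or has at least one consistent homozygous assignment, so the count is 4.

4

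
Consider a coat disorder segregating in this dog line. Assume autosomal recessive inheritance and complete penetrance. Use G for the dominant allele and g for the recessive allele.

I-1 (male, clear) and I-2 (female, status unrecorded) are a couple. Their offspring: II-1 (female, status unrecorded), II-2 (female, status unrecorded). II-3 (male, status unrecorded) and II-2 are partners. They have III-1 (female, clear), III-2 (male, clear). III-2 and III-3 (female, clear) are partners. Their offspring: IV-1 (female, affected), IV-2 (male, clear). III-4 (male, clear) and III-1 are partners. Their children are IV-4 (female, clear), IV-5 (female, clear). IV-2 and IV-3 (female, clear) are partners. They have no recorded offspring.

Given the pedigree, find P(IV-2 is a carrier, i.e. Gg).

III-2 is clear so carries G and passed g to IV-1 (gg), so III-2 is Gg.
III-3 is clear so carries G and passed g to IV-1 (gg), so III-3 is Gg.
Their cross gives offspring ratios 1/4 GG : 1/2 Gg : 1/4 gg. Conditioning on IV-2 being clear, P(Gg) = 1/2 / 3/4 = 2/3.

2/3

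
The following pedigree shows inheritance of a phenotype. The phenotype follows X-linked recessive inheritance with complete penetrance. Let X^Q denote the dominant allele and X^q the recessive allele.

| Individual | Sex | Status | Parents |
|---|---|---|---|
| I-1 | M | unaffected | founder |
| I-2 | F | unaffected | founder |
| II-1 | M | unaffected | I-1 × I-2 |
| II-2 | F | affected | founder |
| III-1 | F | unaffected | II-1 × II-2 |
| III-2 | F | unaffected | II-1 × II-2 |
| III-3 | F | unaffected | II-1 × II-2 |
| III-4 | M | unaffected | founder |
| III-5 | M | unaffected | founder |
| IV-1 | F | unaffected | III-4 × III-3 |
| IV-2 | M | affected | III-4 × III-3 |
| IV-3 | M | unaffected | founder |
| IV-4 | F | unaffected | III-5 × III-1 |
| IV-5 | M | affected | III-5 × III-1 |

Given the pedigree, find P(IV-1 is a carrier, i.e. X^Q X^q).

III-4 is unaffected, so III-4 is X^Q Y.
III-3 is unaffected so carries Q and received q from II-2 (X^q X^q), so III-3 is X^Q X^q.
Their cross gives offspring ratios 1/2 X^Q X^Q : 1/2 X^Q X^q. Conditioning on IV-1 being unaffected, P(X^Q X^q) = 1/2 / 1 = 1/2.

1/2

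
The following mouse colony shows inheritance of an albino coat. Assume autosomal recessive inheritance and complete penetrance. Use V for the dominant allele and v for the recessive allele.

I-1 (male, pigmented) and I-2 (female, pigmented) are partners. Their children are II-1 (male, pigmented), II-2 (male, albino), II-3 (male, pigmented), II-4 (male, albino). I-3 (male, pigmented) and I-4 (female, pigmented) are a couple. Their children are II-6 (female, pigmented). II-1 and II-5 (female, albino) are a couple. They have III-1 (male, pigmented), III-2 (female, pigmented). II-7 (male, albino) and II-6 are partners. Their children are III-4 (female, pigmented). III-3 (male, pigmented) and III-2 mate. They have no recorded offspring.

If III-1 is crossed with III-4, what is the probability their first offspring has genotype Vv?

III-1 is pigmented so carries V and received v from II-5 (vv), so III-1 is Vv.
III-4 is pigmented so carries V and received v from II-7 (vv), so III-4 is Vv.
The cross gives 1/4 VV : 1/2 Vv : 1/4 vv, so P(offspring has genotype Vv) = 1/2.

1/2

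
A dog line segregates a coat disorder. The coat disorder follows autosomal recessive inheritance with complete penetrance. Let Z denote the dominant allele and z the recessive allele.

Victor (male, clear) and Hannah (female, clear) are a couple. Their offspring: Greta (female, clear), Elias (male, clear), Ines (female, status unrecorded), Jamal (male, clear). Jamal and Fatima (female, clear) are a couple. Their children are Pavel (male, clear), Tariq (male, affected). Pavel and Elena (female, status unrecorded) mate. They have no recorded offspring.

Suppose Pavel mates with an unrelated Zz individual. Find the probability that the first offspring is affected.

Jamal is clear so carries Z and passed z to Tariq (zz), so Jamal is Zz.
Fatima is clear so carries Z and passed z to Tariq (zz), so Fatima is Zz.
Pavel is a clear offspring of Jamal (Zz) × Fatima (Zz), whose cross gives 1/4 ZZ : 1/2 Zz : 1/4 zz; conditioning on being clear, Pavel is ZZ with probability 1/3, Zz with probability 2/3.
Summing over parental genotype combinations, P(offspring is affected) = 2/3·1/4 = 1/6.

1/6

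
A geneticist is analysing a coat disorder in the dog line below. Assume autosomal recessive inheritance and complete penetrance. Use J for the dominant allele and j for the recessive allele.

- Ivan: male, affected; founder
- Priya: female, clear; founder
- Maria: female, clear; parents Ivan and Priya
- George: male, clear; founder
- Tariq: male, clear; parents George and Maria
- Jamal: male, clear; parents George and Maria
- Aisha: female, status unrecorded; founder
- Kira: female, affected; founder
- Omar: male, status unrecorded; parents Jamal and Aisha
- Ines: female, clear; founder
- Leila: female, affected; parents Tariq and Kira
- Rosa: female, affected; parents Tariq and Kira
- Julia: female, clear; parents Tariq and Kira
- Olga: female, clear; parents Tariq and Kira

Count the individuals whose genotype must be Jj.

4

Obligate heterozygotes: Maria is clear so carries J and received j from Ivan (jj), so Maria is Jj; Tariq is clear so carries J and passed j to Leila (jj), so Tariq is Jj; Julia is clear so carries J and received j from Kira (jj), so Julia is Jj; Olga is clear so carries J and received j from Kira (jj), so Olga is Jj.
Every other individual is either homozygous by phenotype or has at least one consistent homozygous assignment, so the count is 4.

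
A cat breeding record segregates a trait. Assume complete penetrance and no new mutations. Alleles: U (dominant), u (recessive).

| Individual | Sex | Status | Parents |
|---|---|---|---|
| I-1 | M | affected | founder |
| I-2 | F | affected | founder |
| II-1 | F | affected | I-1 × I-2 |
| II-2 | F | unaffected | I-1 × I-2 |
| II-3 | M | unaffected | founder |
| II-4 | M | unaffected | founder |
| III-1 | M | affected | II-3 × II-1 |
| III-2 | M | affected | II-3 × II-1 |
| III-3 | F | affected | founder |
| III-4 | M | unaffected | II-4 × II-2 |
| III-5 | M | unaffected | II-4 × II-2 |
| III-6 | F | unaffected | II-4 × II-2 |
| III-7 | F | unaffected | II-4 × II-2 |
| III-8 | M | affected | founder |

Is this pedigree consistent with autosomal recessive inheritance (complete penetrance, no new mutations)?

No

Under autosomal recessive, II-2 (unaffected, female) cannot arise from I-1 (affected) × I-2 (affected).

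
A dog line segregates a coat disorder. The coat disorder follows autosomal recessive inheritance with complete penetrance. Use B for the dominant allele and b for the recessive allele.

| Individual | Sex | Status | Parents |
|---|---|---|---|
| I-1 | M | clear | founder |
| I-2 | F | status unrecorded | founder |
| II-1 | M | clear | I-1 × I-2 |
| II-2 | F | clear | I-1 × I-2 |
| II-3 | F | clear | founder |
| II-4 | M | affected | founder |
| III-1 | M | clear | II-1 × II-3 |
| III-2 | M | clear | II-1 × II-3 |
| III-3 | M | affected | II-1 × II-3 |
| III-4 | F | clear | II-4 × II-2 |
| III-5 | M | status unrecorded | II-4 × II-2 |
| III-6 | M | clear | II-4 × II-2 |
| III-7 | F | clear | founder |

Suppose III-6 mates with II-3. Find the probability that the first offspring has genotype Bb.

III-6 is clear so carries B and received b from II-4 (bb), so III-6 is Bb.
II-3 is clear so carries B and passed b to III-3 (bb), so II-3 is Bb.
The cross gives 1/4 BB : 1/2 Bb : 1/4 bb, so P(offspring has genotype Bb) = 1/2.

1/2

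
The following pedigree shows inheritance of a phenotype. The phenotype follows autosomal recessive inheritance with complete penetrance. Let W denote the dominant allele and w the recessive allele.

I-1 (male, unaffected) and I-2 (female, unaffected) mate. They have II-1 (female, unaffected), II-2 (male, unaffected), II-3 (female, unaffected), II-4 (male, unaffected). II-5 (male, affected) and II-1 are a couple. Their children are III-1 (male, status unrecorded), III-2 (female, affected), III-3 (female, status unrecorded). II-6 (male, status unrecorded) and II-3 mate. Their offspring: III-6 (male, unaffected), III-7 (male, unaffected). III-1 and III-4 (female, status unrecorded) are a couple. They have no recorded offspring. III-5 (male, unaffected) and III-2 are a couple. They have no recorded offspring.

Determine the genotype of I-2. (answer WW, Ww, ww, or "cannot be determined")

cannot be determined

I-2's phenotype allows WW or Ww, and no parent or child forces a single allele at both positions; consistent genotype assignments exist with I-2 as WW or Ww.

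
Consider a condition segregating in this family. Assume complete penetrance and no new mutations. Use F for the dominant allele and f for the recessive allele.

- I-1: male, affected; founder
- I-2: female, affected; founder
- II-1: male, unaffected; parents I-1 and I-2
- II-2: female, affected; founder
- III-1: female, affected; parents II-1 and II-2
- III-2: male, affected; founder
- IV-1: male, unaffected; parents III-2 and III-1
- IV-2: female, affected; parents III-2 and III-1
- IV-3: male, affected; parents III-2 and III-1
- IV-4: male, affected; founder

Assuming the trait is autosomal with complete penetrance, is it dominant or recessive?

dominant

I-1 and I-2 are both affected yet have an unaffected child II-1. Under a recessive model two affected parents are homozygous and every child would be affected, so the trait cannot be recessive.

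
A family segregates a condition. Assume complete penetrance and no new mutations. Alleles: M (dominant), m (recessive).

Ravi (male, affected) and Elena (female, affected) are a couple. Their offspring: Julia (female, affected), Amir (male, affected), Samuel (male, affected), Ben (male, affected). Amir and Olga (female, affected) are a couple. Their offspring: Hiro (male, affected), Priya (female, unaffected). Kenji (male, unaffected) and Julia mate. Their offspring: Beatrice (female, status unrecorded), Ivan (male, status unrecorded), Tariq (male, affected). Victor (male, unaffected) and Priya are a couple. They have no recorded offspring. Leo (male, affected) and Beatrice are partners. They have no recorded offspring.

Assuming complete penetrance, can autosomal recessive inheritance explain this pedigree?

No

Under autosomal recessive, Priya (unaffected, female) cannot arise from Amir (affected) × Olga (affected).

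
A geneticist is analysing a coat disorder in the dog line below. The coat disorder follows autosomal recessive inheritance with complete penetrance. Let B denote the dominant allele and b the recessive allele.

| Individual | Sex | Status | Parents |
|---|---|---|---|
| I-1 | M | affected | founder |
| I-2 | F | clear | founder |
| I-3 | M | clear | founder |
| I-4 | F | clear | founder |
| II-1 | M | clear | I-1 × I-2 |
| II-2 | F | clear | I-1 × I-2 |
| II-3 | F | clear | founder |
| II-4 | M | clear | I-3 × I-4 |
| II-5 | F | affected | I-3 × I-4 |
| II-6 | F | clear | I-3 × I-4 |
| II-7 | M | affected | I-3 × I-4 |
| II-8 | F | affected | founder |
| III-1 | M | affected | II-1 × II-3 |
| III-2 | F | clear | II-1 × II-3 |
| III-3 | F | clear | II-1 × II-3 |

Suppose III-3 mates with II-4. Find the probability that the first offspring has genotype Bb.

II-1 is clear so carries B and received b from I-1 (bb), so II-1 is Bb.
II-3 is clear so carries B and passed b to III-1 (bb), so II-3 is Bb.
III-3 is a clear offspring of II-1 (Bb) × II-3 (Bb), whose cross gives 1/4 BB : 1/2 Bb : 1/4 bb; conditioning on being clear, III-3 is BB with probability 1/3, Bb with probability 2/3.
I-3 is clear so carries B and passed b to II-5 (bb), so I-3 is Bb.
I-4 is clear so carries B and passed b to II-5 (bb), so I-4 is Bb.
II-4 is a clear offspring of I-3 (Bb) × I-4 (Bb), whose cross gives 1/4 BB : 1/2 Bb : 1/4 bb; conditioning on being clear, II-4 is BB with probability 1/3, Bb with probability 2/3.
Summing over parental genotype combinations, P(offspring has genotype Bb) = 2/9·1/2 + 2/9·1/2 + 4/9·1/2 = 4/9.

4/9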